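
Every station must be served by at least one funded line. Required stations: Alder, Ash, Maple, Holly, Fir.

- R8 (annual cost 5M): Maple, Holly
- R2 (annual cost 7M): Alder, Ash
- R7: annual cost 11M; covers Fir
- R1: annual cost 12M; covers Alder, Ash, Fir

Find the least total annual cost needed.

The greedy cost-per-new-station heuristic would pick R8, R2, and R7 for 23, but a cheaper cover exists.
Choose R8 and R1: together they cover Alder, Ash, Maple, Holly, Fir — every station.
Total annual cost: 5 + 12 = 17.
No cover costs less than 17.

17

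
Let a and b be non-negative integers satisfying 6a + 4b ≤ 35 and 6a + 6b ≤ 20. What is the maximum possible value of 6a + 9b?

The continuous relaxation peaks at (0, 3.33) with value 30.00; rounding to a feasible lattice point costs some objective.
(a,b)=(0,3) is feasible, giving 27.
(a,b)=(1,2) is feasible, giving 24.
The best lattice point is (0,3), giving 27.

27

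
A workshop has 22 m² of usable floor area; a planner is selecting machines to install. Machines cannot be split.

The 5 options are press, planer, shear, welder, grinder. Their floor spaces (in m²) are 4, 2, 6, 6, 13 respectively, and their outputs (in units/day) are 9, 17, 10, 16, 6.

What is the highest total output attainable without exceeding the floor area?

52

Allowing fractional choices, the relaxed optimum would be about 53.8, but machines are indivisible.
press + planer + welder: floor space 4 + 2 + 6 = 12 ≤ 22, output 9 + 17 + 16 = 42.
planer + shear + welder: floor space 2 + 6 + 6 = 14 ≤ 22, output 17 + 10 + 16 = 43.
press + planer + shear + welder: floor space 4 + 2 + 6 + 6 = 18 ≤ 22, output 9 + 17 + 10 + 16 = 52.
Best is press, planer, shear, and welder with total output 52.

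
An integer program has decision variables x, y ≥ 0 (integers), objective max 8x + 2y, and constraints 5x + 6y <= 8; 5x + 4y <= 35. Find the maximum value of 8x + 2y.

The continuous relaxation peaks at (1.6, 0) with value 12.80; rounding to a feasible lattice point costs some objective.
(x,y)=(1,0): 5·1+6·0=5≤8, 5·1+4·0=5≤35, objective 8.
(x,y)=(0,1): 5·0+6·1=6≤8, 5·0+4·1=4≤35, objective 2.
The best lattice point is (1,0), giving 8.

8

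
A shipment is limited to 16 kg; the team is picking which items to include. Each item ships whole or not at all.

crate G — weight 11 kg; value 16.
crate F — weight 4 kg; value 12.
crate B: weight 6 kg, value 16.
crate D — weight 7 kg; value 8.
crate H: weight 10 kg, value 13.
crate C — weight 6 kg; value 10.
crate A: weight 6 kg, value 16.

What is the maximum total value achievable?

44

Take crate F, crate B, and crate A: weight 4 + 6 + 6 = 16 ≤ 16, value 12 + 16 + 16 = 44.
No other feasible combination does better.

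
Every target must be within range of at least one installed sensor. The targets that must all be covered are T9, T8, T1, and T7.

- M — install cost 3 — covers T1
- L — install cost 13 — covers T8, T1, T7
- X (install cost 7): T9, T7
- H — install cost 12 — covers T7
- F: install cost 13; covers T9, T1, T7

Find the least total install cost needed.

20

The greedy cost-per-new-target heuristic would pick M, X, and L for 23, but a cheaper cover exists.
Choose L and X: together they cover T9, T8, T1, T7 — every target.
Total install cost: 13 + 7 = 20.
No cover costs less than 20.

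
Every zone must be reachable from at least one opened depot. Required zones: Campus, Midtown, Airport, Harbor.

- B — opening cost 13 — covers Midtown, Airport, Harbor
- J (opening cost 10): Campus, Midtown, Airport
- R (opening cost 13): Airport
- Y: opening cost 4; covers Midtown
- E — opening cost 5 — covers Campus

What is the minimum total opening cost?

18

The greedy cost-per-new-zone heuristic would pick J and B for 23, but a cheaper cover exists.
Choose B and E: together they cover Campus, Midtown, Airport, Harbor — every zone.
Total opening cost: 13 + 5 = 18.
No cover costs less than 18.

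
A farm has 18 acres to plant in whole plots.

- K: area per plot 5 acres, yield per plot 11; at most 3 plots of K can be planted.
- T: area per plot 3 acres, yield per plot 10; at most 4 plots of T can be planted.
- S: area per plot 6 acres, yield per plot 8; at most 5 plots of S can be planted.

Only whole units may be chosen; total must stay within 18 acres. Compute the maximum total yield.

51

1×K and 4×T: area 17 ≤ 18, yield 1·11 + 4·10 = 51.
4×T and 1×S: area 18 ≤ 18, yield 4·10 + 1·8 = 48.
Best is 51.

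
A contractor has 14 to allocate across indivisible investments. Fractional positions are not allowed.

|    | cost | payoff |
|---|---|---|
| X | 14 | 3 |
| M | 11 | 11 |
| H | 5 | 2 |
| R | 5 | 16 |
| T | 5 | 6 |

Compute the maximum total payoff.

22

Take R and T: cost 5 + 5 = 10 ≤ 14, payoff 16 + 6 = 22.
No other feasible combination does better.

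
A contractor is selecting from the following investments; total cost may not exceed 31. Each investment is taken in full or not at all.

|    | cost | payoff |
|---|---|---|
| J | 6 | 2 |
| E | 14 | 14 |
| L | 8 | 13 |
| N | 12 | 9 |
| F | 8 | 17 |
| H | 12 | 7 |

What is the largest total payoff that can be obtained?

E + L + F: cost 14 + 8 + 8 = 30 ≤ 31, payoff 14 + 13 + 17 = 44.
L + N + F: cost 8 + 12 + 8 = 28 ≤ 31, payoff 13 + 9 + 17 = 39.
Best is E, L, and F with total payoff 44.

44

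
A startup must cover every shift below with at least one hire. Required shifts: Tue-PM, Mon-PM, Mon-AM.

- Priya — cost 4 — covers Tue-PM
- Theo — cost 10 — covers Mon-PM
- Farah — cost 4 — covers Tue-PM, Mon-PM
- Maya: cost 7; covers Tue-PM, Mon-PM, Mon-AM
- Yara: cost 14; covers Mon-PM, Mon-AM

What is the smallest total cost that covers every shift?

The greedy cost-per-new-shift heuristic would pick Farah and Maya for 11, but a cheaper cover exists.
Maya alone covers Tue-PM, Mon-PM, Mon-AM — every shift.
Total cost: 7.
No cover costs less than 7.

7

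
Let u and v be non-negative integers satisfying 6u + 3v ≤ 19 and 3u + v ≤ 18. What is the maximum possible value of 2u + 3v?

(u,v)=(0,6): 6·0+3·6=18≤19, 3·0+1·6=6≤18, objective 18.
(u,v)=(0,5): 6·0+3·5=15≤19, 3·0+1·5=5≤18, objective 15.
Maximum is 18 at (u,v)=(0,6).

18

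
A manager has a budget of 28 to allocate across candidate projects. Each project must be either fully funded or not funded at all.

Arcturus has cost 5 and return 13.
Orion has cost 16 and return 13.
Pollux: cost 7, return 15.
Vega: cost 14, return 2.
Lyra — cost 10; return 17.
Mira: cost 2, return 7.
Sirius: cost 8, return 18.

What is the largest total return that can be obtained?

57

Allowing fractional choices, the relaxed optimum would be about 63.2, but projects are indivisible.
Pollux + Lyra + Mira + Sirius: cost 7 + 10 + 2 + 8 = 27 ≤ 28, return 15 + 17 + 7 + 18 = 57.
Arcturus + Pollux + Mira + Sirius: cost 5 + 7 + 2 + 8 = 22 ≤ 28, return 13 + 15 + 7 + 18 = 53.
Arcturus + Lyra + Mira + Sirius: cost 5 + 10 + 2 + 8 = 25 ≤ 28, return 13 + 17 + 7 + 18 = 55.
Best is Pollux, Lyra, Mira, and Sirius with total return 57.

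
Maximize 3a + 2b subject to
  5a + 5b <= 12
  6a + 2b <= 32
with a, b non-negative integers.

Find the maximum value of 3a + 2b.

(a,b)=(2,0) is feasible, giving 6.
(a,b)=(1,1) is feasible, giving 5.
(a,b)=(1,0) is feasible, giving 3.
The best lattice point is (2,0), giving 6.

6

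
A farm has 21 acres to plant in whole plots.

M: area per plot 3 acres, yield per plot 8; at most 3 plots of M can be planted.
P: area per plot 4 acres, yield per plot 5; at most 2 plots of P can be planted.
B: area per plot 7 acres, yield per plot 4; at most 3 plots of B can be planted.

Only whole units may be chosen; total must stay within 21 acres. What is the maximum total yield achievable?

34

M has the best ratio (8/3); taking only M gives at most 3×8 = 24 (stopped by the supply cap of 3).
Mixing does better — 3×M and 2×P: area 17 ≤ 21, yield 3·8 + 2·5 = 34.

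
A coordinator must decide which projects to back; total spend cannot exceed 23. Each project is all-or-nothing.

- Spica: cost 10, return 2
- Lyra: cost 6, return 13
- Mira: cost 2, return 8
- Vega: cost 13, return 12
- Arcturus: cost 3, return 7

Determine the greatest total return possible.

Lyra + Vega + Arcturus: cost 6 + 13 + 3 = 22 ≤ 23, return 13 + 12 + 7 = 32.
Lyra + Mira + Vega: cost 6 + 2 + 13 = 21 ≤ 23, return 13 + 8 + 12 = 33.
Best is Lyra, Mira, and Vega with total return 33.

33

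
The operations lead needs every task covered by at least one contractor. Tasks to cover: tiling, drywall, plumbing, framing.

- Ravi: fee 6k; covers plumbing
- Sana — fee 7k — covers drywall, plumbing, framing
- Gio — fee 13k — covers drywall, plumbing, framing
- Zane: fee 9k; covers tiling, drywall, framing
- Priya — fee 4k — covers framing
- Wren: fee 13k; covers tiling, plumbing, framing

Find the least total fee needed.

15

The greedy cost-per-new-task heuristic would pick Sana and Zane for 16, but a cheaper cover exists.
Choose Ravi and Zane: together they cover tiling, drywall, plumbing, framing — every task.
Total fee: 6 + 9 = 15.
No cover costs less than 15.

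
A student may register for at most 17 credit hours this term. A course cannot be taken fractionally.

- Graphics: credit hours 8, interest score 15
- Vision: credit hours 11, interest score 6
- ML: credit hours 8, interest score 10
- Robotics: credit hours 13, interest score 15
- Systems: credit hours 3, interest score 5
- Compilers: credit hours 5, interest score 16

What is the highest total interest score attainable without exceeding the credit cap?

36

Allowing fractional choices, the relaxed optimum would be about 37.2, but courses are indivisible.
Graphics + Systems + Compilers: credit hours 8 + 3 + 5 = 16 ≤ 17, interest score 15 + 5 + 16 = 36.
Graphics + Compilers: credit hours 8 + 5 = 13 ≤ 17, interest score 15 + 16 = 31.
ML + Systems + Compilers: credit hours 8 + 3 + 5 = 16 ≤ 17, interest score 10 + 5 + 16 = 31.
Best is Graphics, Systems, and Compilers with total interest score 36.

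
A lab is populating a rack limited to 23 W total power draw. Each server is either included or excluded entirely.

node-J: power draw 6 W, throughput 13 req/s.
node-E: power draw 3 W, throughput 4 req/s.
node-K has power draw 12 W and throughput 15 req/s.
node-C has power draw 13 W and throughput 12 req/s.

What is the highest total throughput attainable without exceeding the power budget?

32

node-J + node-E + node-K: power draw 6 + 3 + 12 = 21 ≤ 23, throughput 13 + 4 + 15 = 32.
node-J + node-K: power draw 6 + 12 = 18 ≤ 23, throughput 13 + 15 = 28.
node-J + node-E + node-C: power draw 6 + 3 + 13 = 22 ≤ 23, throughput 13 + 4 + 12 = 29.
Best is node-J, node-E, and node-K with total throughput 32.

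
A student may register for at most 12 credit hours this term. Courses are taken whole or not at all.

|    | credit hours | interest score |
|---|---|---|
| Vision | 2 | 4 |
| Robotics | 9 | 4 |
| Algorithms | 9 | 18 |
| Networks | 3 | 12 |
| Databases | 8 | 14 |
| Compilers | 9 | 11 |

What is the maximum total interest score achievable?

30

This is an integer program with binary decision variables.
Algorithms + Networks: credit hours 9 + 3 = 12 ≤ 12, interest score 18 + 12 = 30.
Networks + Databases: credit hours 3 + 8 = 11 ≤ 12, interest score 12 + 14 = 26.
Best is Algorithms and Networks with total interest score 30.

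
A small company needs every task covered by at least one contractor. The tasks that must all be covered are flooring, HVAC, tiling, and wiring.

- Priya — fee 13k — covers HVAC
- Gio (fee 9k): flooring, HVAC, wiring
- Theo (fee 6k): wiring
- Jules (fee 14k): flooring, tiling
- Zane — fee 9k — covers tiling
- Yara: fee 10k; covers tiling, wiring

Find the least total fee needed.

18

This is an integer covering problem.
Choose Gio and Zane: together they cover flooring, HVAC, tiling, wiring — every task.
Total fee: 9 + 9 = 18.
No cover costs less than 18.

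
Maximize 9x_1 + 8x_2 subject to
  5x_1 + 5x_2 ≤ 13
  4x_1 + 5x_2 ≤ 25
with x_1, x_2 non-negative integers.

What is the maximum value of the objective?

18

The continuous relaxation peaks at (2.6, 0) with value 23.40; rounding to a feasible lattice point costs some objective.
(x_1,x_2)=(2,0): 5·2+5·0=10≤13, 4·2+5·0=8≤25, objective 18.
(x_1,x_2)=(1,1): 5·1+5·1=10≤13, 4·1+5·1=9≤25, objective 17.
(x_1,x_2)=(1,0): 5·1+5·0=5≤13, 4·1+5·0=4≤25, objective 9.
No feasible integer point exceeds 18.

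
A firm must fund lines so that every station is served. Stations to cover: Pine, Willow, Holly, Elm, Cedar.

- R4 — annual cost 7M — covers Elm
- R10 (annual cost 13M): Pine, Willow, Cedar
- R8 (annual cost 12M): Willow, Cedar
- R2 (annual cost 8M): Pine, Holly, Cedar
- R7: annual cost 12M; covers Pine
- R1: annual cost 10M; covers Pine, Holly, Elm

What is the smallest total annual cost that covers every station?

22

The greedy cost-per-new-station heuristic would pick R2, R4, and R8 for 27, but a cheaper cover exists.
Choose R8 and R1: together they cover Pine, Willow, Holly, Elm, Cedar — every station.
Total annual cost: 12 + 10 = 22.
No cover costs less than 22.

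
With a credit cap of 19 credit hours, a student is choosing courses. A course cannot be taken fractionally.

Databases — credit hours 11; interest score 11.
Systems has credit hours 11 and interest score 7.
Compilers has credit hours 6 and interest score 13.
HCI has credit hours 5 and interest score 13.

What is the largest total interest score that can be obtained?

26

Treat it as a binary knapsack problem.
Databases + HCI: credit hours 11 + 5 = 16 ≤ 19, interest score 11 + 13 = 24.
Compilers + HCI: credit hours 6 + 5 = 11 ≤ 19, interest score 13 + 13 = 26.
Databases + Compilers: credit hours 11 + 6 = 17 ≤ 19, interest score 11 + 13 = 24.
Best is Compilers and HCI with total interest score 26.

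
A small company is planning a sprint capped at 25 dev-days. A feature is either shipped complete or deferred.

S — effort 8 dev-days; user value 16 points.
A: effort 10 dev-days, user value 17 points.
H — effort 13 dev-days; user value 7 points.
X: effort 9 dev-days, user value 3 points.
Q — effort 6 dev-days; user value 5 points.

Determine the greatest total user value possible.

38

S + A + Q: effort 8 + 10 + 6 = 24 ≤ 25, user value 16 + 17 + 5 = 38.
S + A: effort 8 + 10 = 18 ≤ 25, user value 16 + 17 = 33.
Best is S, A, and Q with total user value 38.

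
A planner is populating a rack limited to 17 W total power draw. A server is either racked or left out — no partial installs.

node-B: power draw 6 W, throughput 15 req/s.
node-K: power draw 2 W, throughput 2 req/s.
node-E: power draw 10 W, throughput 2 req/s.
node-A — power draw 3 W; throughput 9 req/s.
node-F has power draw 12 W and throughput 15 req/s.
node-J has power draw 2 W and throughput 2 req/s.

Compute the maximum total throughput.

Allowing fractional choices, the relaxed optimum would be about 34.0, but servers are indivisible.
node-B + node-A + node-J: power draw 6 + 3 + 2 = 11 ≤ 17, throughput 15 + 9 + 2 = 26.
node-B + node-K + node-A: power draw 6 + 2 + 3 = 11 ≤ 17, throughput 15 + 2 + 9 = 26.
node-B + node-K + node-A + node-J: power draw 6 + 2 + 3 + 2 = 13 ≤ 17, throughput 15 + 2 + 9 + 2 = 28.
Best is node-B, node-K, node-A, and node-J with total throughput 28.

28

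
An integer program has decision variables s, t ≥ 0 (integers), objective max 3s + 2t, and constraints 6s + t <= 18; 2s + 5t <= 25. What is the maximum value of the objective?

The continuous relaxation peaks at (2.32, 4.07) with value 15.11; rounding to a feasible lattice point costs some objective.
(s,t)=(2,4): 6·2+1·4=16≤18, 2·2+5·4=24≤25, objective 14.
(s,t)=(2,3): 6·2+1·3=15≤18, 2·2+5·3=19≤25, objective 12.
No feasible integer point exceeds 14.

14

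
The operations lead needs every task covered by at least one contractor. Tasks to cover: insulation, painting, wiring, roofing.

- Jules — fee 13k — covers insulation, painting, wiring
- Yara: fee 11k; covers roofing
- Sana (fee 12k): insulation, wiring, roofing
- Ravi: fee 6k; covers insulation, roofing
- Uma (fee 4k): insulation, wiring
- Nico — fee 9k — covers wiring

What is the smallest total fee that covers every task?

Choose Jules and Ravi: together they cover insulation, painting, wiring, roofing — every task.
Total fee: 13 + 6 = 19.

19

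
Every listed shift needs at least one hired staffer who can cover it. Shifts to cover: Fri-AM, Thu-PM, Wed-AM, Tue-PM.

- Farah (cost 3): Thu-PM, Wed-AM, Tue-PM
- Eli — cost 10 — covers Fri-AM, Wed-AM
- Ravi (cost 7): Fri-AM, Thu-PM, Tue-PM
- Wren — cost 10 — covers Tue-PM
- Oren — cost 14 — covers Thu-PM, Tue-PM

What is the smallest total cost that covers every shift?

This is an integer covering problem.
Choose Farah and Ravi: together they cover Fri-AM, Thu-PM, Wed-AM, Tue-PM — every shift.
Total cost: 3 + 7 = 10.
No cover costs less than 10.

10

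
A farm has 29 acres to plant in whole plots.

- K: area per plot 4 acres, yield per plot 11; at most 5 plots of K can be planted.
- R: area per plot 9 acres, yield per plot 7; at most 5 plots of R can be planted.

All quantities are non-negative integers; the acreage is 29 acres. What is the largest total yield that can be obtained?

This is a bounded integer knapsack.
K has the best ratio (11/4); taking only K gives at most 5×11 = 55 (stopped by the supply cap of 5).
Mixing does better — 5×K and 1×R: area 29 ≤ 29, yield 5·11 + 1·7 = 62.

62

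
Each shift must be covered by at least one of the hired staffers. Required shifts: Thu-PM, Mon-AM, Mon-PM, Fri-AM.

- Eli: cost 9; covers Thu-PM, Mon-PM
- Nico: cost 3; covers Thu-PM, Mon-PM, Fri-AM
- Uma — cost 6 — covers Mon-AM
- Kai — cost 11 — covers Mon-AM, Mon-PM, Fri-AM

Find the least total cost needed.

This is a weighted set-cover instance.
Choose Nico and Uma: together they cover Thu-PM, Mon-AM, Mon-PM, Fri-AM — every shift.
Total cost: 3 + 6 = 9.
No cover costs less than 9.

9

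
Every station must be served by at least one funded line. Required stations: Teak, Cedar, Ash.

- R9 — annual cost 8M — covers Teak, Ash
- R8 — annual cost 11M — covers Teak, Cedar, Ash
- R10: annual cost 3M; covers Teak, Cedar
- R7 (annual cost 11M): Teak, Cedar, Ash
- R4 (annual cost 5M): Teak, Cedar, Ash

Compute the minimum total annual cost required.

5

The greedy cost-per-new-station heuristic would pick R10 and R4 for 8, but a cheaper cover exists.
R4 alone covers Teak, Cedar, Ash — every station.
Total annual cost: 5.
No cover costs less than 5.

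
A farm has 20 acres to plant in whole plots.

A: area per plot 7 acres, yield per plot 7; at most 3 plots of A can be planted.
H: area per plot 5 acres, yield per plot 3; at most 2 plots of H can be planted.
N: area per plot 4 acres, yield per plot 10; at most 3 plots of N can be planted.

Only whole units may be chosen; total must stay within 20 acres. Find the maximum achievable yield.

37

N has the best ratio (10/4); taking only N gives at most 3×10 = 30 (stopped by the supply cap of 3).
Mixing does better — 1×A and 3×N: area 19 ≤ 20, yield 1·7 + 3·10 = 37.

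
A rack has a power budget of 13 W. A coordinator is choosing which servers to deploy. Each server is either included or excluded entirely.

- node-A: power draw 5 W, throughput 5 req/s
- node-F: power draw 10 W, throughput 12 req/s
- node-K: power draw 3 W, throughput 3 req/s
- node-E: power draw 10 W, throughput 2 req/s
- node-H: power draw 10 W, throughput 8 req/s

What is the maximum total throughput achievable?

15

node-F: power draw 10 ≤ 13, throughput 12.
node-F + node-K: power draw 10 + 3 = 13 ≤ 13, throughput 12 + 3 = 15.
node-K + node-H: power draw 3 + 10 = 13 ≤ 13, throughput 3 + 8 = 11.
Best is node-F and node-K with total throughput 15.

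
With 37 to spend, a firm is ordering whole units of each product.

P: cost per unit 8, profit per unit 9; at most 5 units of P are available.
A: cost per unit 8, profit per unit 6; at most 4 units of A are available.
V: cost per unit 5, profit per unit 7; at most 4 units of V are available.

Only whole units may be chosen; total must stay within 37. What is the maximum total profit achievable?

46

V has the best ratio (7/5); taking only V gives at most 4×7 = 28 (stopped by the supply cap of 4).
Mixing does better — 2×P and 4×V: cost 36 ≤ 37, profit 2·9 + 4·7 = 46.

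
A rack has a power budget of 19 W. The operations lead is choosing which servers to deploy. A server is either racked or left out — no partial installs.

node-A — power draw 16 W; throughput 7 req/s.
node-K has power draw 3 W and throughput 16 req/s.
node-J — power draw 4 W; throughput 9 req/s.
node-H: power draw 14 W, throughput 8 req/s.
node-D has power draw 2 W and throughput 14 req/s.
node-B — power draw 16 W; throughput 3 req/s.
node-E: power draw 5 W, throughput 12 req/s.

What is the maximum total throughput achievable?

51

node-K + node-J + node-D + node-E: power draw 3 + 4 + 2 + 5 = 14 ≤ 19, throughput 16 + 9 + 14 + 12 = 51.
node-K + node-D + node-E: power draw 3 + 2 + 5 = 10 ≤ 19, throughput 16 + 14 + 12 = 42.
Best is node-K, node-J, node-D, and node-E with total throughput 51.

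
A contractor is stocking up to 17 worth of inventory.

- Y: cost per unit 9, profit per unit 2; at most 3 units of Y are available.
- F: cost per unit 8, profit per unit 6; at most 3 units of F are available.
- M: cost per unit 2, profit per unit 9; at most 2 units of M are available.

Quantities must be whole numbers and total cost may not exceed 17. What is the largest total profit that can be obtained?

24

This is a bounded integer knapsack.
1×F and 2×M: cost 12 ≤ 17, profit 1·6 + 2·9 = 24.
1×Y and 2×M: cost 13 ≤ 17, profit 1·2 + 2·9 = 20.
Best is 24.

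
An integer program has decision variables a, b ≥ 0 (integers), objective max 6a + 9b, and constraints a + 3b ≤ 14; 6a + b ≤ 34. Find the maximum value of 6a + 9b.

57

Relaxing integrality, the LP optimum is 57.53 at (a,b) = (5.18, 2.94), which is not an integer point.
(a,b)=(5,3): 1·5+3·3=14≤14, 6·5+1·3=33≤34, objective 57.
(a,b)=(4,3): 1·4+3·3=13≤14, 6·4+1·3=27≤34, objective 51.
(a,b)=(5,2): 1·5+3·2=11≤14, 6·5+1·2=32≤34, objective 48.
Maximum is 57 at (a,b)=(5,3).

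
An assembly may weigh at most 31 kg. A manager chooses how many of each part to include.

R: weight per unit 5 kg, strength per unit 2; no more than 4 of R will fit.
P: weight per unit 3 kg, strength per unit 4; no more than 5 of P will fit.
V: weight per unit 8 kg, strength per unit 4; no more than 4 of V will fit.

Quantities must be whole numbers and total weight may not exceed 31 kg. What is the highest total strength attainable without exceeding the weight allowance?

This is a bounded integer knapsack.
Take 5×P and 2×V: weight 31 ≤ 31, strength 5·4 + 2·4 = 28.
P has the best ratio (4/3) and is taken to its limit of 5; remaining capacity is filled optimally with the others.

28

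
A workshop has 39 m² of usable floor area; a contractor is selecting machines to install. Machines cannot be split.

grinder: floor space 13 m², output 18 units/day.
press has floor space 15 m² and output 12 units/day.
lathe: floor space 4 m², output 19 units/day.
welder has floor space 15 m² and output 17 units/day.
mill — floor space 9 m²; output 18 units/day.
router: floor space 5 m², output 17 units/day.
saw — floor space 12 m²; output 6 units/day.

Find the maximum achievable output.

Allowing fractional choices, the relaxed optimum would be about 81.1, but machines are indivisible.
grinder + lathe + welder + router: floor space 13 + 4 + 15 + 5 = 37 ≤ 39, output 18 + 19 + 17 + 17 = 71.
grinder + lathe + mill + router: floor space 13 + 4 + 9 + 5 = 31 ≤ 39, output 18 + 19 + 18 + 17 = 72.
lathe + welder + mill + router: floor space 4 + 15 + 9 + 5 = 33 ≤ 39, output 19 + 17 + 18 + 17 = 71.
Best is grinder, lathe, mill, and router with total output 72.

72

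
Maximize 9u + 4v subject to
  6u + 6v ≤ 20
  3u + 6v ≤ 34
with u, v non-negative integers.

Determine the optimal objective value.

27

The continuous relaxation peaks at (3.33, 0) with value 30.00; rounding to a feasible lattice point costs some objective.
(u,v)=(3,0) is feasible, giving 27.
(u,v)=(2,1) is feasible, giving 22.
(u,v)=(2,0) is feasible, giving 18.
The best lattice point is (3,0), giving 27.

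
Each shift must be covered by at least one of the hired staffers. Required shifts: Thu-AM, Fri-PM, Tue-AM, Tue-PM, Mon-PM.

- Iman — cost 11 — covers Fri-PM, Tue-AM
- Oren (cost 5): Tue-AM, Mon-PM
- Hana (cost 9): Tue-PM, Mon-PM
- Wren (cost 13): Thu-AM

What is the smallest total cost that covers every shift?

This is a weighted set-cover instance.
The greedy cost-per-new-shift heuristic would pick Oren, Hana, Iman, and Wren for 38, but a cheaper cover exists.
Choose Iman, Hana, and Wren: together they cover Thu-AM, Fri-PM, Tue-AM, Tue-PM, Mon-PM — every shift.
Total cost: 11 + 9 + 13 = 33.
No cover costs less than 33.

33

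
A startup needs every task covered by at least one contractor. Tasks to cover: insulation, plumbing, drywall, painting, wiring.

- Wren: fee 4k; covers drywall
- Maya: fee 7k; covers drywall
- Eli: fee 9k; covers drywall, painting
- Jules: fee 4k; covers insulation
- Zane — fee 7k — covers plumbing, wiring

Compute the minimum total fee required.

The greedy cost-per-new-task heuristic would pick Zane, Wren, Jules, and Eli for 24, but a cheaper cover exists.
Choose Eli, Jules, and Zane: together they cover insulation, plumbing, drywall, painting, wiring — every task.
Total fee: 9 + 4 + 7 = 20.
No cover costs less than 20.

20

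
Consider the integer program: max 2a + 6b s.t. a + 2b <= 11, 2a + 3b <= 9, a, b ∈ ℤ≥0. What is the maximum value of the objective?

18

(a,b)=(0,3) is feasible, giving 18.
(a,b)=(1,2) is feasible, giving 14.
(a,b)=(0,2) is feasible, giving 12.
Maximum is 18 at (a,b)=(0,3).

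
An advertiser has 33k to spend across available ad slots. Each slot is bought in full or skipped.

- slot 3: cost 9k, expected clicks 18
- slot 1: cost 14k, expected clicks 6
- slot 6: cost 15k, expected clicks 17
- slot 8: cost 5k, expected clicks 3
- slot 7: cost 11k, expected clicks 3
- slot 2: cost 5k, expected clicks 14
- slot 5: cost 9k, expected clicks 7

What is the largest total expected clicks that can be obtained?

Take slot 3, slot 6, and slot 2: cost 9 + 15 + 5 = 29 ≤ 33, expected clicks 18 + 17 + 14 = 49.
No other feasible combination does better.

49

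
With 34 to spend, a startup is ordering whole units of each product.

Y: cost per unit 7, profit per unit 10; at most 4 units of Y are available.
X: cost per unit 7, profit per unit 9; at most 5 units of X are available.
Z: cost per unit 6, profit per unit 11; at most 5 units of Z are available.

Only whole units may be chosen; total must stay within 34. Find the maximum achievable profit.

55

Z has the best ratio (11/6); taking only Z gives at most 5×11 = 55 (stopped by the cost limit).
Optimal: 5×Z: cost 30 ≤ 34, profit 5·11 = 55.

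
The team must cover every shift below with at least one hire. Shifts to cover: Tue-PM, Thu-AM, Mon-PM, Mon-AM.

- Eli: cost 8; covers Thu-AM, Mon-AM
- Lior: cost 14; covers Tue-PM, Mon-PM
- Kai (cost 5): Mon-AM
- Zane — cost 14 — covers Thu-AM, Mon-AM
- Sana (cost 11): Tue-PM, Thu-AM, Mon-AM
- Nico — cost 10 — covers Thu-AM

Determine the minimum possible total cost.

Choose Eli and Lior: together they cover Tue-PM, Thu-AM, Mon-PM, Mon-AM — every shift.
Total cost: 8 + 14 = 22.

22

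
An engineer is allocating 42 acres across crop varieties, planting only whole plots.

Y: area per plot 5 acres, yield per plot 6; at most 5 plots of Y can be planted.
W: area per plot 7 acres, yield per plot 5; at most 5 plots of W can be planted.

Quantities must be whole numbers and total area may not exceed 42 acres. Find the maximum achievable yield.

40

Y has the best ratio (6/5); taking only Y gives at most 5×6 = 30 (stopped by the supply cap of 5).
Mixing does better — 5×Y and 2×W: area 39 ≤ 42, yield 5·6 + 2·5 = 40.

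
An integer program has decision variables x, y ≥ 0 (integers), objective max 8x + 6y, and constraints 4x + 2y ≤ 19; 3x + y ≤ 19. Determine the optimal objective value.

54

Relaxing integrality, the LP optimum is 57.00 at (x,y) = (0, 9.5), which is not an integer point.
(x,y)=(0,9): 4·0+2·9=18≤19, 3·0+1·9=9≤19, objective 54.
(x,y)=(0,8): 4·0+2·8=16≤19, 3·0+1·8=8≤19, objective 48.
No feasible integer point exceeds 54.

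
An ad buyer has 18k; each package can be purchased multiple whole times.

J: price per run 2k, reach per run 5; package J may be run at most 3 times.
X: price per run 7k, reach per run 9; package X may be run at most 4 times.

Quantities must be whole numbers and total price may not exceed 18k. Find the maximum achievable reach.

28

Take 2×J and 2×X: price 18 ≤ 18, reach 2·5 + 2·9 = 28.
No other integer combination yields more.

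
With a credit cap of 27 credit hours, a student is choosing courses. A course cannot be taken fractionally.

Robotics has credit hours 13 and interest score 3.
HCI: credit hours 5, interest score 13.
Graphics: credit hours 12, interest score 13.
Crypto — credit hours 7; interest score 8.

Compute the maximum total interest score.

Treat it as a binary knapsack problem.
Take HCI, Graphics, and Crypto: credit hours 5 + 12 + 7 = 24 ≤ 27, interest score 13 + 13 + 8 = 34.
No other feasible combination does better.

34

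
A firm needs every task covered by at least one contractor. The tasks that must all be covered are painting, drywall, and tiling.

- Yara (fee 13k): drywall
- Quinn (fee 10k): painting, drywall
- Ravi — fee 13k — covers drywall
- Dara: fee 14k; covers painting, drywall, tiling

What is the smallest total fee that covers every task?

14

Dara alone covers painting, drywall, tiling — every task.
Total fee: 14.
No cover costs less than 14.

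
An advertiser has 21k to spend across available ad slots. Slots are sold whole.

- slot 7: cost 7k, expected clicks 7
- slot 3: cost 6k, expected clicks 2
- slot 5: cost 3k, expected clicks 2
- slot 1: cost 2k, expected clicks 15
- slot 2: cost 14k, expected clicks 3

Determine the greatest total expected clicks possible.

Take slot 7, slot 3, slot 5, and slot 1: cost 7 + 6 + 3 + 2 = 18 ≤ 21, expected clicks 7 + 2 + 2 + 15 = 26.
No other feasible combination does better.

26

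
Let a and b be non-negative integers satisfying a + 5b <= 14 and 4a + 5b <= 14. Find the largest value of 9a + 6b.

The continuous relaxation peaks at (3.5, 0) with value 31.50; rounding to a feasible lattice point costs some objective.
(a,b)=(3,0): 1·3+5·0=3≤14, 4·3+5·0=12≤14, objective 27.
(a,b)=(2,1): 1·2+5·1=7≤14, 4·2+5·1=13≤14, objective 24.
(a,b)=(2,0): 1·2+5·0=2≤14, 4·2+5·0=8≤14, objective 18.
Maximum is 27 at (a,b)=(3,0).

27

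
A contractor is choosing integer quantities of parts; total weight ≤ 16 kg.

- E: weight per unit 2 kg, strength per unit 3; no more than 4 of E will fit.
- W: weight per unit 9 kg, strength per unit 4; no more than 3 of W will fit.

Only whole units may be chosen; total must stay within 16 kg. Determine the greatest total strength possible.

13

4×E: weight 8 ≤ 16, strength 4·3 = 12.
3×E and 1×W: weight 15 ≤ 16, strength 3·3 + 1·4 = 13.
Best is 13.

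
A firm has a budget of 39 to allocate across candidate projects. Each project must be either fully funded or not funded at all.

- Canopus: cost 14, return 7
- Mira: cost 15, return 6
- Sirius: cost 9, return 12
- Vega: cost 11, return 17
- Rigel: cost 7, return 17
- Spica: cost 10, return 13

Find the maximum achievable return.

59

Allowing fractional choices, the relaxed optimum would be about 60.0, but projects are indivisible.
Sirius + Vega + Rigel: cost 9 + 11 + 7 = 27 ≤ 39, return 12 + 17 + 17 = 46.
Vega + Rigel + Spica: cost 11 + 7 + 10 = 28 ≤ 39, return 17 + 17 + 13 = 47.
Sirius + Vega + Rigel + Spica: cost 9 + 11 + 7 + 10 = 37 ≤ 39, return 12 + 17 + 17 + 13 = 59.
Best is Sirius, Vega, Rigel, and Spica with total return 59.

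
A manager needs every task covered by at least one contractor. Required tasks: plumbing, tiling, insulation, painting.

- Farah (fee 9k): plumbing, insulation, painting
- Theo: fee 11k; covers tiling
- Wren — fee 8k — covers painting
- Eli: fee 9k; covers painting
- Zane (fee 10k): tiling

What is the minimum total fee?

Choose Farah and Zane: together they cover plumbing, tiling, insulation, painting — every task.
Total fee: 9 + 10 = 19.

19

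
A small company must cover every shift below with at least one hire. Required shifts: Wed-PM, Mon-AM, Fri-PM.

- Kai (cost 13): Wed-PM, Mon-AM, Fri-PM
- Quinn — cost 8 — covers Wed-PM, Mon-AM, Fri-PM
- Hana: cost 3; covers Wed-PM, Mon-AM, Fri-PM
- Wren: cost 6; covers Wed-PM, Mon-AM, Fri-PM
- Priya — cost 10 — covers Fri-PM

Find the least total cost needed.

3

Hana alone covers Wed-PM, Mon-AM, Fri-PM — every shift.
Total cost: 3.
No cover costs less than 3.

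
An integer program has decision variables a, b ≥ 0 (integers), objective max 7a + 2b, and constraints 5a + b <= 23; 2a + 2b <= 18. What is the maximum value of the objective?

34

(a,b)=(4,3) is feasible, giving 34.
(a,b)=(3,6) is feasible, giving 33.
(a,b)=(4,2) is feasible, giving 32.
(a,b)=(3,5) is feasible, giving 31.
Maximum is 34 at (a,b)=(4,3).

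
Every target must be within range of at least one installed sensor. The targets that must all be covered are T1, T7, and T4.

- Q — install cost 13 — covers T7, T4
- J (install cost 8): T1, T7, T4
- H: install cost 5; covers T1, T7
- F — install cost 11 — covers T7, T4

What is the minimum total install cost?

The greedy cost-per-new-target heuristic would pick H and J for 13, but a cheaper cover exists.
J alone covers T1, T7, T4 — every target.
Total install cost: 8.
No cover costs less than 8.

8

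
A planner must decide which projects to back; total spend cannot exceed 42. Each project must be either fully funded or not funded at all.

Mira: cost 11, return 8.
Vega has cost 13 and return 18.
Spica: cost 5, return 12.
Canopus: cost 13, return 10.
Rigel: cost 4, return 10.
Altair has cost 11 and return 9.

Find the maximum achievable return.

50

This is a 0-1 knapsack instance.
Take Vega, Spica, Canopus, and Rigel: cost 13 + 5 + 13 + 4 = 35 ≤ 42, return 18 + 12 + 10 + 10 = 50.
No other feasible combination does better.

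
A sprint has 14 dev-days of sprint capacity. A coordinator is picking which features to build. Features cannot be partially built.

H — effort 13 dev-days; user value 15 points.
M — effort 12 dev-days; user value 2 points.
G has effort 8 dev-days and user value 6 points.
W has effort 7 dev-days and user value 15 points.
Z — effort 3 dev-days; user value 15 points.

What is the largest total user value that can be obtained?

Allowing fractional choices, the relaxed optimum would be about 34.6, but features are indivisible.
G + Z: effort 8 + 3 = 11 ≤ 14, user value 6 + 15 = 21.
W + Z: effort 7 + 3 = 10 ≤ 14, user value 15 + 15 = 30.
Best is W and Z with total user value 30.

30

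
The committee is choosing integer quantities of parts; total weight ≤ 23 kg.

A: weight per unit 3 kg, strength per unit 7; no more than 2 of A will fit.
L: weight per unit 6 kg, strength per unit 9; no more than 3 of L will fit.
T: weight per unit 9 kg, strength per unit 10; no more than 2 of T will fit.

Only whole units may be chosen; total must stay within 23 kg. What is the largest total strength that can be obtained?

34

A has the best ratio (7/3); taking only A gives at most 2×7 = 14 (stopped by the supply cap of 2).
Mixing does better — 1×A and 3×L: weight 21 ≤ 23, strength 1·7 + 3·9 = 34.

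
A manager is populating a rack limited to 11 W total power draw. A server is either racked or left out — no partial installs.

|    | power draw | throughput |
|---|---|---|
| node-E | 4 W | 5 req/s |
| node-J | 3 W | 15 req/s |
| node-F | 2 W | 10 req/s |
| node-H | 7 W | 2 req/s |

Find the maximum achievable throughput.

30

Allowing fractional choices, the relaxed optimum would be about 30.6, but servers are indivisible.
node-J + node-F: power draw 3 + 2 = 5 ≤ 11, throughput 15 + 10 = 25.
node-E + node-J + node-F: power draw 4 + 3 + 2 = 9 ≤ 11, throughput 5 + 15 + 10 = 30.
Best is node-E, node-J, and node-F with total throughput 30.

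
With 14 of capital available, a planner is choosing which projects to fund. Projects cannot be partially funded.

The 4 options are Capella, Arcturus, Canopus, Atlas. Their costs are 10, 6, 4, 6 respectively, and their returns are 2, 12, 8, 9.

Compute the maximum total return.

Arcturus + Atlas: cost 6 + 6 = 12 ≤ 14, return 12 + 9 = 21.
Arcturus + Canopus: cost 6 + 4 = 10 ≤ 14, return 12 + 8 = 20.
Best is Arcturus and Atlas with total return 21.

21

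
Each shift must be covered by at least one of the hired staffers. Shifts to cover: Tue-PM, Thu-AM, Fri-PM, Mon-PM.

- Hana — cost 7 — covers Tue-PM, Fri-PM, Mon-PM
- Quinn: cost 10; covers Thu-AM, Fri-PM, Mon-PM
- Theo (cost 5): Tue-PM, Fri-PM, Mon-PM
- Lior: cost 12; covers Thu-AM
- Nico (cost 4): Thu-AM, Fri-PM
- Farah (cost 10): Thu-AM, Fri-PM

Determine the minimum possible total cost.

This is a weighted set-cover instance.
Choose Theo and Nico: together they cover Tue-PM, Thu-AM, Fri-PM, Mon-PM — every shift.
Total cost: 5 + 4 = 9.
No cover costs less than 9.

9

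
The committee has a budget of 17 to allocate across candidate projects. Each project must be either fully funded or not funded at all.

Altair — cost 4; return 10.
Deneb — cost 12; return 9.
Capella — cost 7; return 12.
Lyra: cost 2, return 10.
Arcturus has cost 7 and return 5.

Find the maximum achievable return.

Take Altair, Capella, and Lyra: cost 4 + 7 + 2 = 13 ≤ 17, return 10 + 12 + 10 = 32.
No other feasible combination does better.

32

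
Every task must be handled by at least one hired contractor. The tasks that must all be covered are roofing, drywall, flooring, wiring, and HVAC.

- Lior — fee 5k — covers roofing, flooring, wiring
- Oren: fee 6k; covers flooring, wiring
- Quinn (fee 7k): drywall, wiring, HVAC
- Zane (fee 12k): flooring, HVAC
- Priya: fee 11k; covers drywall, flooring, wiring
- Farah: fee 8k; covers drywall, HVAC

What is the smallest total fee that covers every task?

Choose Lior and Quinn: together they cover roofing, drywall, flooring, wiring, HVAC — every task.
Total fee: 5 + 7 = 12.
No cover costs less than 12.

12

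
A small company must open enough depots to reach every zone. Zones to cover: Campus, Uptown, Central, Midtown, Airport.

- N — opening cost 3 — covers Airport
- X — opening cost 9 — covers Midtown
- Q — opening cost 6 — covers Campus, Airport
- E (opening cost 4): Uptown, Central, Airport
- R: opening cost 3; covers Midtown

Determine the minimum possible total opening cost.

Choose Q, E, and R: together they cover Campus, Uptown, Central, Midtown, Airport — every zone.
Total opening cost: 6 + 4 + 3 = 13.
No cover costs less than 13.

13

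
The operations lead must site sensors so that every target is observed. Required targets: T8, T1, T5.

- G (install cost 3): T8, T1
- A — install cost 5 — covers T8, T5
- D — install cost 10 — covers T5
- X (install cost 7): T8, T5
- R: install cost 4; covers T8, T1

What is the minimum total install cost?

8

Choose G and A: together they cover T8, T1, T5 — every target.
Total install cost: 3 + 5 = 8.
No cover costs less than 8.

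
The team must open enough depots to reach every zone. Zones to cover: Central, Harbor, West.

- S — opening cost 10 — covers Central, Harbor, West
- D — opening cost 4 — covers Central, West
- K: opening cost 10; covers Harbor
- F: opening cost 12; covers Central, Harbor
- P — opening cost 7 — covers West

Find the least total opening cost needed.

10

This is an integer covering problem.
The greedy cost-per-new-zone heuristic would pick D and S for 14, but a cheaper cover exists.
S alone covers Central, Harbor, West — every zone.
Total opening cost: 10.
No cover costs less than 10.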